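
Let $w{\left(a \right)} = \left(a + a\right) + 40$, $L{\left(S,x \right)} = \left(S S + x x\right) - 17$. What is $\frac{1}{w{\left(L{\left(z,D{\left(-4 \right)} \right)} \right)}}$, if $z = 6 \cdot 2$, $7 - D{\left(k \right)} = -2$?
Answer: $\frac{1}{456} \approx 0.002193$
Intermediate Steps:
$D{\left(k \right)} = 9$ ($D{\left(k \right)} = 7 - -2 = 7 + 2 = 9$)
$z = 12$
$L{\left(S,x \right)} = -17 + S^{2} + x^{2}$ ($L{\left(S,x \right)} = \left(S^{2} + x^{2}\right) - 17 = -17 + S^{2} + x^{2}$)
$w{\left(a \right)} = 40 + 2 a$ ($w{\left(a \right)} = 2 a + 40 = 40 + 2 a$)
$\frac{1}{w{\left(L{\left(z,D{\left(-4 \right)} \right)} \right)}} = \frac{1}{40 + 2 \left(-17 + 12^{2} + 9^{2}\right)} = \frac{1}{40 + 2 \left(-17 + 144 + 81\right)} = \frac{1}{40 + 2 \cdot 208} = \frac{1}{40 + 416} = \frac{1}{456}$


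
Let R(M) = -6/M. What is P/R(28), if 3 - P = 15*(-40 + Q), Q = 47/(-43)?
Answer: -124292/43 ≈ -2890.5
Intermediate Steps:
Q = -47/43 (Q = 47*(-1/43) = -47/43 ≈ -1.0930)
P = 26634/43 (P = 3 - 15*(-40 - 47/43) = 3 - 15*(-1767)/43 = 3 - 1*(-26505/43) = 3 + 26505/43 = 26634/43 ≈ 619.40)
P/R(28) = 26634/(43*((-6/28))) = 26634/(43*((-6*1/28))) = 26634/(43*(-3/14)) = (26634/43)*(-14/3) = -124292/43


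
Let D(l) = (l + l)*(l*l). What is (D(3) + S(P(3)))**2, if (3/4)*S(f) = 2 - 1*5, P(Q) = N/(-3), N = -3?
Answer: 2500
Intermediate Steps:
D(l) = 2*l**3 (D(l) = (2*l)*l**2 = 2*l**3)
P(Q) = 1 (P(Q) = -3/(-3) = -3*(-1/3) = 1)
S(f) = -4 (S(f) = 4*(2 - 1*5)/3 = 4*(2 - 5)/3 = (4/3)*(-3) = -4)
(D(3) + S(P(3)))**2 = (2*3**3 - 4)**2 = (2*27 - 4)**2 = (54 - 4)**2 = 50**2 = 2500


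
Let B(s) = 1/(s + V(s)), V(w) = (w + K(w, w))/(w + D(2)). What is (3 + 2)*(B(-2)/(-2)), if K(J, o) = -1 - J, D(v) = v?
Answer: 0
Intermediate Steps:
V(w) = -1/(2 + w) (V(w) = (w + (-1 - w))/(w + 2) = -1/(2 + w))
B(s) = 1/(s - 1/(2 + s))
(3 + 2)*(B(-2)/(-2)) = (3 + 2)*(((2 - 2)/(-1 - 2*(2 - 2)))/(-2)) = 5*((0/(-1 - 2*0))*(-1/2)) = 5*((0/(-1 + 0))*(-1/2)) = 5*((0/(-1))*(-1/2)) = 5*(-1*0*(-1/2)) = 5*(0*(-1/2)) = 5*0 = 0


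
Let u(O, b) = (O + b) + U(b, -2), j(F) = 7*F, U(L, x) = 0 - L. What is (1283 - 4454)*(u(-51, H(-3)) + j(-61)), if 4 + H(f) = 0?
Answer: 1515738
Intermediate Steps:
H(f) = -4 (H(f) = -4 + 0 = -4)
U(L, x) = -L
u(O, b) = O (u(O, b) = (O + b) - b = O)
(1283 - 4454)*(u(-51, H(-3)) + j(-61)) = (1283 - 4454)*(-51 + 7*(-61)) = -3171*(-51 - 427) = -3171*(-478) = 1515738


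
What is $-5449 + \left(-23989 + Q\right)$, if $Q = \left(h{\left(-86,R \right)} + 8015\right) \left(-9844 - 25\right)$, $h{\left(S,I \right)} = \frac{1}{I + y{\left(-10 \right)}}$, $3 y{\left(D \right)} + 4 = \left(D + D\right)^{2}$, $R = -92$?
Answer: $- \frac{3165188789}{40} \approx -7.913 \cdot 10^{7}$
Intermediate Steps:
$y{\left(D \right)} = - \frac{4}{3} + \frac{4 D^{2}}{3}$ ($y{\left(D \right)} = - \frac{4}{3} + \frac{\left(D + D\right)^{2}}{3} = - \frac{4}{3} + \frac{\left(2 D\right)^{2}}{3} = - \frac{4}{3} + \frac{4 D^{2}}{3}$)
$h{\left(S,I \right)} = \frac{1}{132 + I}$ ($h{\left(S,I \right)} = \frac{1}{I - \left(\frac{4}{3} - \frac{4 \left(-10\right)^{2}}{3}\right)} = \frac{1}{I + \left(- \frac{4}{3} + \frac{4}{3} \cdot 100\right)} = \frac{1}{I + \left(- \frac{4}{3} + \frac{400}{3}\right)} = \frac{1}{I + 132} = \frac{1}{132 + I}$)
$Q = - \frac{3164011269}{40}$ ($Q = \left(\frac{1}{132 - 92} + 8015\right) \left(-9844 - 25\right) = \left(\frac{1}{40} + 8015\right) \left(-9869\right) = \frac{320601}{40} \left(-9869\right) = - \frac{3164011269}{40} \approx -7.91 \cdot 10^{7}$)
$-5449 + \left(-23989 + Q\right) = -5449 - \frac{3164970829}{40} = - \frac{3165188789}{40}$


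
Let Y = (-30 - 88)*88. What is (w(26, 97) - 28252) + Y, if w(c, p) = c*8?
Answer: -38428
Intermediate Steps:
w(c, p) = 8*c
Y = -10384 (Y = -118*88 = -10384)
(w(26, 97) - 28252) + Y = (8*26 - 28252) - 10384 = (208 - 28252) - 10384 = -28044 - 10384 = -38428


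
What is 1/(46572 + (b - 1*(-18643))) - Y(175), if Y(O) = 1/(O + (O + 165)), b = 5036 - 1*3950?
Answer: -65786/34145015 ≈ -0.0019267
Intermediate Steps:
b = 1086 (b = 5036 - 3950 = 1086)
Y(O) = 1/(165 + 2*O) (Y(O) = 1/(O + (165 + O)) = 1/(165 + 2*O))
1/(46572 + (b - 1*(-18643))) - Y(175) = 1/(46572 + (1086 - 1*(-18643))) - 1/(165 + 2*175) = 1/(46572 + (1086 + 18643)) - 1/(165 + 350) = 1/(46572 + 19729) - 1/515 = 1/66301 - 1*1/515 = 1/66301 - 1/515 = -65786/34145015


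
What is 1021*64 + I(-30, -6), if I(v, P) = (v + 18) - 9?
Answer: 65323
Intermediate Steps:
I(v, P) = 9 + v (I(v, P) = (18 + v) - 9 = 9 + v)
1021*64 + I(-30, -6) = 1021*64 + (9 - 30) = 65344 - 21 = 65323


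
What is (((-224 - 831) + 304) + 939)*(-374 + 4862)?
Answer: 843744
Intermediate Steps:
(((-224 - 831) + 304) + 939)*(-374 + 4862) = ((-1055 + 304) + 939)*4488 = (-751 + 939)*4488 = 188*4488 = 843744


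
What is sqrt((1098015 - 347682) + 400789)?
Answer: sqrt(1151122) ≈ 1072.9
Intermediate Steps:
sqrt((1098015 - 347682) + 400789) = sqrt(750333 + 400789) = sqrt(1151122)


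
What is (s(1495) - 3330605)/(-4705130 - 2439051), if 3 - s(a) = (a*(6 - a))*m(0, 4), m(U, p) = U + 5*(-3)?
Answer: 36721427/7144181 ≈ 5.1400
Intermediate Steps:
m(U, p) = -15 + U (m(U, p) = U - 15 = -15 + U)
s(a) = 3 + 15*a*(6 - a) (s(a) = 3 - a*(6 - a)*(-15 + 0) = 3 - a*(6 - a)*(-15) = 3 - (-15)*a*(6 - a) = 3 + 15*a*(6 - a))
(s(1495) - 3330605)/(-4705130 - 2439051) = ((3 - 15*1495**2 + 90*1495) - 3330605)/(-4705130 - 2439051) = ((3 - 15*2235025 + 134550) - 3330605)/(-7144181) = ((3 - 33525375 + 134550) - 3330605)*(-1/7144181) = (-33390822 - 3330605)*(-1/7144181) = -36721427*(-1/7144181) = 36721427/7144181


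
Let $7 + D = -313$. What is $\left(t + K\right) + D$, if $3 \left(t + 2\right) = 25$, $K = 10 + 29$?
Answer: $- \frac{824}{3} \approx -274.67$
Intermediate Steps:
$K = 39$
$t = \frac{19}{3}$ ($t = -2 + \frac{1}{3} \cdot 25 = -2 + \frac{25}{3} = \frac{19}{3} \approx 6.3333$)
$D = -320$ ($D = -7 - 313 = -320$)
$\left(t + K\right) + D = \left(\frac{19}{3} + 39\right) - 320 = \frac{136}{3} - 320 = - \frac{824}{3}$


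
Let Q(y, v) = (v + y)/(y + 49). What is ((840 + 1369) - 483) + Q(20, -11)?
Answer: 39701/23 ≈ 1726.1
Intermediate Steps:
Q(y, v) = (v + y)/(49 + y)
((840 + 1369) - 483) + Q(20, -11) = ((840 + 1369) - 483) + (-11 + 20)/(49 + 20) = (2209 - 483) + 9/69 = 1726 + (1/69)*9 = 1726 + 3/23 = 39701/23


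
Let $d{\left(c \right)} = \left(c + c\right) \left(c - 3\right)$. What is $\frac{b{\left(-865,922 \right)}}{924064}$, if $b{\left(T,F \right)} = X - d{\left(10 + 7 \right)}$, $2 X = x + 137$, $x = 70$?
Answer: $- \frac{745}{1848128} \approx -0.00040311$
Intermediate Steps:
$d{\left(c \right)} = 2 c \left(-3 + c\right)$
$X = \frac{207}{2}$ ($X = \frac{70 + 137}{2} = \frac{1}{2} \cdot 207 = \frac{207}{2} \approx 103.5$)
$b{\left(T,F \right)} = - \frac{745}{2}$ ($b{\left(T,F \right)} = \frac{207}{2} - 2 \left(10 + 7\right) \left(-3 + \left(10 + 7\right)\right) = \frac{207}{2} - 2 \cdot 17 \left(-3 + 17\right) = \frac{207}{2} - 2 \cdot 17 \cdot 14 = \frac{207}{2} - 476 = - \frac{745}{2}$)
$\frac{b{\left(-865,922 \right)}}{924064} = - \frac{745}{2 \cdot 924064} = \left(- \frac{745}{2}\right) \frac{1}{924064} = - \frac{745}{1848128}$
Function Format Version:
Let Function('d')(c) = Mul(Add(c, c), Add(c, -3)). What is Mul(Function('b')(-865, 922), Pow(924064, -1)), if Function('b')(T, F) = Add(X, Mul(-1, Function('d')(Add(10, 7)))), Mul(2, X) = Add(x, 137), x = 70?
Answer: Rational(-745, 1848128) ≈ -0.00040311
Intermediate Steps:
Function('d')(c) = Mul(2, c, Add(-3, c)) (Function('d')(c) = Mul(Mul(2, c), Add(-3, c)) = Mul(2, c, Add(-3, c)))
X = Rational(207, 2) (X = Mul(Rational(1, 2), Add(70, 137)) = Mul(Rational(1, 2), 207) = Rational(207, 2) ≈ 103.50)
Function('b')(T, F) = Rational(-745, 2) (Function('b')(T, F) = Add(Rational(207, 2), Mul(-1, Mul(2, Add(10, 7), Add(-3, Add(10, 7))))) = Add(Rational(207, 2), Mul(-1, Mul(2, 17, Add(-3, 17)))) = Add(Rational(207, 2), Mul(-1, Mul(2, 17, 14))) = Add(Rational(207, 2), Mul(-1, 476)) = Add(Rational(207, 2), -476) = Rational(-745, 2))
Mul(Function('b')(-865, 922), Pow(924064, -1)) = Mul(Rational(-745, 2), Pow(924064, -1)) = Mul(Rational(-745, 2), Rational(1, 924064)) = Rational(-745, 1848128)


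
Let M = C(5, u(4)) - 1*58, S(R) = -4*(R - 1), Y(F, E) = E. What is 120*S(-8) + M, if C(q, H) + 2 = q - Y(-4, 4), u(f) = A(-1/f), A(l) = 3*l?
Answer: 4261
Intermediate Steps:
u(f) = -3/f (u(f) = 3*(-1/f) = -3/f)
S(R) = 4 - 4*R (S(R) = -4*(-1 + R) = 4 - 4*R)
C(q, H) = -6 + q (C(q, H) = -2 + (q - 1*4) = -2 + (q - 4) = -2 + (-4 + q) = -6 + q)
M = -59 (M = (-6 + 5) - 1*58 = -1 - 58 = -59)
120*S(-8) + M = 120*(4 - 4*(-8)) - 59 = 120*(4 + 32) - 59 = 120*36 - 59 = 4320 - 59 = 4261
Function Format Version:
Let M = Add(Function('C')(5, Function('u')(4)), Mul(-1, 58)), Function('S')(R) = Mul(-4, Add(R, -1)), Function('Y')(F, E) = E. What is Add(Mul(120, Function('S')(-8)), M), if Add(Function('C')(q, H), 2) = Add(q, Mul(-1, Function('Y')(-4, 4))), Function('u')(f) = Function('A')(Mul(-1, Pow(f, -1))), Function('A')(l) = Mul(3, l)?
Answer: 4261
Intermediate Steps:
Function('u')(f) = Mul(-3, Pow(f, -1)) (Function('u')(f) = Mul(3, Mul(-1, Pow(f, -1))) = Mul(-3, Pow(f, -1)))
Function('S')(R) = Add(4, Mul(-4, R)) (Function('S')(R) = Mul(-4, Add(-1, R)) = Add(4, Mul(-4, R)))
Function('C')(q, H) = Add(-6, q) (Function('C')(q, H) = Add(-2, Add(q, Mul(-1, 4))) = Add(-2, Add(q, -4)) = Add(-2, Add(-4, q)) = Add(-6, q))
M = -59 (M = Add(Add(-6, 5), Mul(-1, 58)) = Add(-1, -58) = -59)
Add(Mul(120, Function('S')(-8)), M) = Add(Mul(120, Add(4, Mul(-4, -8))), -59) = Add(Mul(120, Add(4, 32)), -59) = Add(Mul(120, 36), -59) = Add(4320, -59) = 4261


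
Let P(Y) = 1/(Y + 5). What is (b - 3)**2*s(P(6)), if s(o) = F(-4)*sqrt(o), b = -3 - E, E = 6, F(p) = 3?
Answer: 432*sqrt(11)/11 ≈ 130.25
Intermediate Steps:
b = -9 (b = -3 - 1*6 = -3 - 6 = -9)
P(Y) = 1/(5 + Y)
s(o) = 3*sqrt(o)
(b - 3)**2*s(P(6)) = (-9 - 3)**2*(3*sqrt(1/(5 + 6))) = (-12)**2*(3*sqrt(1/11)) = 144*(3*sqrt(1/11)) = 144*(3*(sqrt(11)/11)) = 144*(3*sqrt(11)/11) = 432*sqrt(11)/11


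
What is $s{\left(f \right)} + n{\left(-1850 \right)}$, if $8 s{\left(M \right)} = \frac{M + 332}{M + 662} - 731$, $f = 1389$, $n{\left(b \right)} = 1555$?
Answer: $\frac{3002110}{2051} \approx 1463.7$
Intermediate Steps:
$s{\left(M \right)} = - \frac{731}{8} + \frac{332 + M}{8 \left(662 + M\right)}$ ($s{\left(M \right)} = \frac{\frac{M + 332}{M + 662} - 731}{8} = \frac{\frac{332 + M}{662 + M} - 731}{8} = \frac{-731 + \frac{332 + M}{662 + M}}{8} = - \frac{731}{8} + \frac{332 + M}{8 \left(662 + M\right)}$)
$s{\left(f \right)} + n{\left(-1850 \right)} = \frac{5 \left(-48359 - 101397\right)}{4 \left(662 + 1389\right)} + 1555 = \frac{5 \left(-48359 - 101397\right)}{4 \cdot 2051} + 1555 = \frac{5}{4} \cdot \frac{1}{2051} \left(-149756\right) + 1555 = - \frac{187195}{2051} + 1555 = \frac{3002110}{2051}$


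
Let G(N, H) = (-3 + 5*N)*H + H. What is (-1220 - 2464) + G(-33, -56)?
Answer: 5668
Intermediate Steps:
G(N, H) = H + H*(-3 + 5*N) (G(N, H) = H*(-3 + 5*N) + H = H + H*(-3 + 5*N))
(-1220 - 2464) + G(-33, -56) = (-1220 - 2464) - 56*(-2 + 5*(-33)) = -3684 - 56*(-2 - 165) = -3684 - 56*(-167) = -3684 + 9352 = 5668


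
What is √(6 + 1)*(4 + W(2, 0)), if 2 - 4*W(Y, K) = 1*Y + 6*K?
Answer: 4*√7 ≈ 10.583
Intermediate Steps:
W(Y, K) = ½ - 3*K/2 - Y/4 (W(Y, K) = ½ - (1*Y + 6*K)/4 = ½ - (Y + 6*K)/4 = ½ + (-3*K/2 - Y/4) = ½ - 3*K/2 - Y/4)
√(6 + 1)*(4 + W(2, 0)) = √(6 + 1)*(4 + (½ - 3/2*0 - ¼*2)) = √7*(4 + (½ + 0 - ½)) = √7*(4 + 0) = √7*4 = 4*√7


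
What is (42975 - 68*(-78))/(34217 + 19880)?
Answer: 48279/54097 ≈ 0.89245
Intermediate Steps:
(42975 - 68*(-78))/(34217 + 19880) = (42975 + 5304)/54097 = 48279*(1/54097) = 48279/54097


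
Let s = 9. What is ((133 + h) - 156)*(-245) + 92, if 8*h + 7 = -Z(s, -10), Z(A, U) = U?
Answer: 45081/8 ≈ 5635.1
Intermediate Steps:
h = 3/8 (h = -7/8 + (-1*(-10))/8 = -7/8 + (1/8)*10 = -7/8 + 5/4 = 3/8 ≈ 0.37500)
((133 + h) - 156)*(-245) + 92 = ((133 + 3/8) - 156)*(-245) + 92 = (1067/8 - 156)*(-245) + 92 = -181/8*(-245) + 92 = 44345/8 + 92 = 45081/8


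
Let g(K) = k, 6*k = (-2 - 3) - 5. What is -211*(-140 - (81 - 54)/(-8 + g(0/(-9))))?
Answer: 839569/29 ≈ 28951.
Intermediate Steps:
k = -5/3 (k = ((-2 - 3) - 5)/6 = (-5 - 5)/6 = (⅙)*(-10) = -5/3 ≈ -1.6667)
g(K) = -5/3
-211*(-140 - (81 - 54)/(-8 + g(0/(-9)))) = -211*(-140 - (81 - 54)/(-8 - 5/3)) = -211*(-140 - 27/(-29/3)) = -211*(-140 - 27*(-3)/29) = -211*(-140 - 1*(-81/29)) = -211*(-140 + 81/29) = -211*(-3979/29) = 839569/29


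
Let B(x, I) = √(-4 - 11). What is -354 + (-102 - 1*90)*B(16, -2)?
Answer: -354 - 192*I*√15 ≈ -354.0 - 743.61*I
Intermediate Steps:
B(x, I) = I*√15 (B(x, I) = √(-15) = I*√15)
-354 + (-102 - 1*90)*B(16, -2) = -354 + (-102 - 1*90)*(I*√15) = -354 + (-102 - 90)*(I*√15) = -354 - 192*I*√15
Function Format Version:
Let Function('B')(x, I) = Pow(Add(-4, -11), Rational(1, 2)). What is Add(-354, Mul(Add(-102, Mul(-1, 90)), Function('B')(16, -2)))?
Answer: Add(-354, Mul(-192, I, Pow(15, Rational(1, 2)))) ≈ Add(-354.00, Mul(-743.61, I))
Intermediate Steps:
Function('B')(x, I) = Mul(I, Pow(15, Rational(1, 2))) (Function('B')(x, I) = Pow(-15, Rational(1, 2)) = Mul(I, Pow(15, Rational(1, 2))))
Add(-354, Mul(Add(-102, Mul(-1, 90)), Function('B')(16, -2))) = Add(-354, Mul(Add(-102, Mul(-1, 90)), Mul(I, Pow(15, Rational(1, 2))))) = Add(-354, Mul(Add(-102, -90), Mul(I, Pow(15, Rational(1, 2))))) = Add(-354, Mul(-192, Mul(I, Pow(15, Rational(1, 2))))) = Add(-354, Mul(-192, I, Pow(15, Rational(1, 2))))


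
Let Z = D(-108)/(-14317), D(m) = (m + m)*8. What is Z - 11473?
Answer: -164257213/14317 ≈ -11473.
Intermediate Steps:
D(m) = 16*m (D(m) = (2*m)*8 = 16*m)
Z = 1728/14317 (Z = (16*(-108))/(-14317) = -1728*(-1/14317) = 1728/14317 ≈ 0.12070)
Z - 11473 = 1728/14317 - 11473 = -164257213/14317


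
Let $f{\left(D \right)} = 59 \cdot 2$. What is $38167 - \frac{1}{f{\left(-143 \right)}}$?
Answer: $\frac{4503705}{118} \approx 38167.0$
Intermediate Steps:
$f{\left(D \right)} = 118$
$38167 - \frac{1}{f{\left(-143 \right)}} = 38167 - \frac{1}{118} = \frac{4503705}{118}$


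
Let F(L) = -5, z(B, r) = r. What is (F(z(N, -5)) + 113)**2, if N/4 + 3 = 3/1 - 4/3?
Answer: 11664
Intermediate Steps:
N = -16/3 (N = -12 + 4*(3/1 - 4/3) = -12 + 4*(3*1 - 4*1/3) = -12 + 4*(3 - 4/3) = -12 + 4*(5/3) = -12 + 20/3 = -16/3 ≈ -5.3333)
(F(z(N, -5)) + 113)**2 = (-5 + 113)**2 = 108**2 = 11664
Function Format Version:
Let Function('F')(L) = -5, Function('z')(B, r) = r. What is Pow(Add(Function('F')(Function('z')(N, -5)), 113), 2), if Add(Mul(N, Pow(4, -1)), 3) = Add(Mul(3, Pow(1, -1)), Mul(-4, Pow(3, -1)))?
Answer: 11664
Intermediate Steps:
N = Rational(-16, 3) (N = Add(-12, Mul(4, Add(Mul(3, Pow(1, -1)), Mul(-4, Pow(3, -1))))) = Add(-12, Mul(4, Add(Mul(3, 1), Mul(-4, Rational(1, 3))))) = Add(-12, Mul(4, Add(3, Rational(-4, 3)))) = Add(-12, Mul(4, Rational(5, 3))) = Add(-12, Rational(20, 3)) = Rational(-16, 3) ≈ -5.3333)
Pow(Add(Function('F')(Function('z')(N, -5)), 113), 2) = Pow(Add(-5, 113), 2) = Pow(108, 2) = 11664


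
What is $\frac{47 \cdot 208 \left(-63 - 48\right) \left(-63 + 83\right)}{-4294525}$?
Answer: $\frac{4340544}{858905} \approx 5.0536$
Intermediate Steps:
$\frac{47 \cdot 208 \left(-63 - 48\right) \left(-63 + 83\right)}{-4294525} = 9776 \left(\left(-111\right) 20\right) \left(- \frac{1}{4294525}\right) = 9776 \left(-2220\right) \left(- \frac{1}{4294525}\right) = \left(-21702720\right) \left(- \frac{1}{4294525}\right) = \frac{4340544}{858905}$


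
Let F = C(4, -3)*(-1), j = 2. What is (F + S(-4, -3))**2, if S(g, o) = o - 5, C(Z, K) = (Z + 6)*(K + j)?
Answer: 4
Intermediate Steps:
C(Z, K) = (2 + K)*(6 + Z) (C(Z, K) = (Z + 6)*(K + 2) = (6 + Z)*(2 + K) = (2 + K)*(6 + Z))
S(g, o) = -5 + o
F = 10 (F = (12 + 2*4 + 6*(-3) - 3*4)*(-1) = (12 + 8 - 18 - 12)*(-1) = -10*(-1) = 10)
(F + S(-4, -3))**2 = (10 + (-5 - 3))**2 = (10 - 8)**2 = 2**2 = 4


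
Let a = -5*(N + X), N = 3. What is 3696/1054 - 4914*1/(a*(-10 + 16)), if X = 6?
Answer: 57197/2635 ≈ 21.707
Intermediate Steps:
a = -45 (a = -5*(3 + 6) = -5*9 = -45)
3696/1054 - 4914*1/(a*(-10 + 16)) = 3696/1054 - 4914*(-1/(45*(-10 + 16))) = 3696*(1/1054) - 4914/(6*(-45)) = 1848/527 - 4914/(-270) = 1848/527 - 4914*(-1/270) = 1848/527 + 91/5 = 57197/2635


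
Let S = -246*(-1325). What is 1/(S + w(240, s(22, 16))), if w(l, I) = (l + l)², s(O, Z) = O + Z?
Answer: 1/556350 ≈ 1.7974e-6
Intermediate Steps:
S = 325950
w(l, I) = 4*l² (w(l, I) = (2*l)² = 4*l²)
1/(S + w(240, s(22, 16))) = 1/(325950 + 4*240²) = 1/(325950 + 4*57600) = 1/(325950 + 230400) = 1/556350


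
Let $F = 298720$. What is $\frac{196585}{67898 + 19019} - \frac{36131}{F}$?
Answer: $\frac{55583473073}{25963846240} \approx 2.1408$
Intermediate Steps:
$\frac{196585}{67898 + 19019} - \frac{36131}{F} = \frac{196585}{67898 + 19019} - \frac{36131}{298720} = \frac{196585}{86917} - \frac{36131}{298720} = \frac{55583473073}{25963846240}$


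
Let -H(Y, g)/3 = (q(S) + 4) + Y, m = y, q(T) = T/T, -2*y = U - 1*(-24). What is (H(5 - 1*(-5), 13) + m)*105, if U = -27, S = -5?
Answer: -9135/2 ≈ -4567.5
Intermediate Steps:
y = 3/2 (y = -(-27 - 1*(-24))/2 = -(-27 + 24)/2 = -½*(-3) = 3/2 ≈ 1.5000)
q(T) = 1
m = 3/2 ≈ 1.5000
H(Y, g) = -15 - 3*Y (H(Y, g) = -3*((1 + 4) + Y) = -3*(5 + Y) = -15 - 3*Y)
(H(5 - 1*(-5), 13) + m)*105 = ((-15 - 3*(5 - 1*(-5))) + 3/2)*105 = ((-15 - 3*(5 + 5)) + 3/2)*105 = ((-15 - 3*10) + 3/2)*105 = ((-15 - 30) + 3/2)*105 = (-45 + 3/2)*105 = -87/2*105 = -9135/2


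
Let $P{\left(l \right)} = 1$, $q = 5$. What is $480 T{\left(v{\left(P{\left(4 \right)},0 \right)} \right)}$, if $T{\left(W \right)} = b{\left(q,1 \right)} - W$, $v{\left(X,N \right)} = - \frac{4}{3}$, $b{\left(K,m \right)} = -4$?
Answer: $-1280$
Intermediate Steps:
$v{\left(X,N \right)} = - \frac{4}{3}$ ($v{\left(X,N \right)} = \left(-4\right) \frac{1}{3} = - \frac{4}{3}$)
$T{\left(W \right)} = -4 - W$
$480 T{\left(v{\left(P{\left(4 \right)},0 \right)} \right)} = 480 \left(-4 - - \frac{4}{3}\right) = 480 \left(-4 + \frac{4}{3}\right) = 480 \left(- \frac{8}{3}\right) = -1280$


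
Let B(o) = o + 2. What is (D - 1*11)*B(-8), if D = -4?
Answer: 90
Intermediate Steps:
B(o) = 2 + o
(D - 1*11)*B(-8) = (-4 - 1*11)*(2 - 8) = (-4 - 11)*(-6) = -15*(-6) = 90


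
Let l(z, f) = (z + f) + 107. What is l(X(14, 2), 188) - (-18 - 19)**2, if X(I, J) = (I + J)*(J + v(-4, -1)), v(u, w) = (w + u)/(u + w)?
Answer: -1026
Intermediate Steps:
v(u, w) = 1 (v(u, w) = (u + w)/(u + w) = 1)
X(I, J) = (1 + J)*(I + J) (X(I, J) = (I + J)*(J + 1) = (I + J)*(1 + J) = (1 + J)*(I + J))
l(z, f) = 107 + f + z (l(z, f) = (f + z) + 107 = 107 + f + z)
l(X(14, 2), 188) - (-18 - 19)**2 = (107 + 188 + (14 + 2 + 2**2 + 14*2)) - (-18 - 19)**2 = (107 + 188 + (14 + 2 + 4 + 28)) - 1*(-37)**2 = (107 + 188 + 48) - 1*1369 = 343 - 1369 = -1026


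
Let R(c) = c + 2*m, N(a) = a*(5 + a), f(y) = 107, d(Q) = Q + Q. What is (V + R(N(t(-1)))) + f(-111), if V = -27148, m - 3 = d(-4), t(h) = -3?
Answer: -27057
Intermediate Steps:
d(Q) = 2*Q
m = -5 (m = 3 + 2*(-4) = 3 - 8 = -5)
R(c) = -10 + c (R(c) = c + 2*(-5) = c - 10 = -10 + c)
(V + R(N(t(-1)))) + f(-111) = (-27148 + (-10 - 3*(5 - 3))) + 107 = (-27148 + (-10 - 3*2)) + 107 = (-27148 + (-10 - 6)) + 107 = (-27148 - 16) + 107 = -27164 + 107 = -27057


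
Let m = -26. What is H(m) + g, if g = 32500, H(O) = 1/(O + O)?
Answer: 1689999/52 ≈ 32500.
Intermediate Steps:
H(O) = 1/(2*O)
H(m) + g = (½)/(-26) + 32500 = (½)*(-1/26) + 32500 = -1/52 + 32500 = 1689999/52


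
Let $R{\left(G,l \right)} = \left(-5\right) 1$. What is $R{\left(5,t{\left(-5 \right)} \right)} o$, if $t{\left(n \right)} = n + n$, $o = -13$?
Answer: $65$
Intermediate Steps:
$t{\left(n \right)} = 2 n$
$R{\left(G,l \right)} = -5$
$R{\left(5,t{\left(-5 \right)} \right)} o = \left(-5\right) \left(-13\right) = 65$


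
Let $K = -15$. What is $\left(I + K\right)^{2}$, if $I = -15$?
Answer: $900$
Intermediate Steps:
$\left(I + K\right)^{2} = \left(-15 - 15\right)^{2} = \left(-30\right)^{2} = 900$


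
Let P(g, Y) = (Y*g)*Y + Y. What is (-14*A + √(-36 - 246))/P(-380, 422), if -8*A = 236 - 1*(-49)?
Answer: -665/90228664 - I*√282/67671498 ≈ -7.3702e-6 - 2.4815e-7*I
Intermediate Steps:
P(g, Y) = Y + g*Y² (P(g, Y) = g*Y² + Y = Y + g*Y²)
A = -285/8 (A = -(236 - 1*(-49))/8 = -(236 + 49)/8 = -⅛*285 = -285/8 ≈ -35.625)
(-14*A + √(-36 - 246))/P(-380, 422) = (-14*(-285/8) + √(-36 - 246))/((422*(1 + 422*(-380)))) = (1995/4 + √(-282))/((422*(1 - 160360))) = (1995/4 + I*√282)/((422*(-160359))) = (1995/4 + I*√282)/(-67671498) = (1995/4 + I*√282)*(-1/67671498) = -665/90228664 - I*√282/67671498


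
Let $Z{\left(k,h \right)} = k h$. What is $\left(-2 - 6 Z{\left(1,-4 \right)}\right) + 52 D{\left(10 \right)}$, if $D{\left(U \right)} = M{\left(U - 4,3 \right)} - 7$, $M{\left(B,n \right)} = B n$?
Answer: $594$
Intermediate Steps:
$Z{\left(k,h \right)} = h k$
$D{\left(U \right)} = -19 + 3 U$ ($D{\left(U \right)} = \left(U - 4\right) 3 - 7 = \left(-4 + U\right) 3 - 7 = \left(-12 + 3 U\right) - 7 = -19 + 3 U$)
$\left(-2 - 6 Z{\left(1,-4 \right)}\right) + 52 D{\left(10 \right)} = \left(-2 - 6 \left(\left(-4\right) 1\right)\right) + 52 \left(-19 + 3 \cdot 10\right) = \left(-2 - -24\right) + 52 \left(-19 + 30\right) = \left(-2 + 24\right) + 52 \cdot 11 = 22 + 572 = 594$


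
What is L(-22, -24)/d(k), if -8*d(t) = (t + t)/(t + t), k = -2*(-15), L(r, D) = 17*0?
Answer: 0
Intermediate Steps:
L(r, D) = 0
k = 30
d(t) = -1/8 (d(t) = -(t + t)/(8*(t + t)) = -2*t/(8*(2*t)) = -2*t*1/(2*t)/8 = -1/8*1 = -1/8)
L(-22, -24)/d(k) = 0/(-1/8) = 0*(-8) = 0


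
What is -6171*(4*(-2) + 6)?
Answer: 12342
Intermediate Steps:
-6171*(4*(-2) + 6) = -6171*(-8 + 6) = -6171*(-2) = 12342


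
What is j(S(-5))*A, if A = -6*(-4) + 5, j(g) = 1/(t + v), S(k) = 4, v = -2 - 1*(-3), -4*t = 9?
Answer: -116/5 ≈ -23.200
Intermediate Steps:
t = -9/4 (t = -¼*9 = -9/4 ≈ -2.2500)
v = 1 (v = -2 + 3 = 1)
j(g) = -⅘ (j(g) = 1/(-9/4 + 1) = 1/(-5/4) = -⅘)
A = 29 (A = 24 + 5 = 29)
j(S(-5))*A = -⅘*29 = -116/5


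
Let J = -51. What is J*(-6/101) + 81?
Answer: 8487/101 ≈ 84.030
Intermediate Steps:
J*(-6/101) + 81 = -(-306)/101 + 81 = -51*(-6/101) + 81 = 306/101 + 81 = 8487/101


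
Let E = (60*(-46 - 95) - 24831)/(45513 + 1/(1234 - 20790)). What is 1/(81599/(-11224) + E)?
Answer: -9989946195848/79934631117277 ≈ -0.12498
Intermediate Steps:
E = -651038796/890052227 (E = (60*(-141) - 24831)/(45513 + 1/(-19556)) = (-8460 - 24831)/(45513 - 1/19556) = -33291/890052227/19556 = -33291*19556/890052227 = -651038796/890052227 ≈ -0.73146)
1/(81599/(-11224) + E) = 1/(81599/(-11224) - 651038796/890052227) = 1/(81599*(-1/11224) - 651038796/890052227) = 1/(-81599/11224 - 651038796/890052227) = 1/(-79934631117277/9989946195848) = -9989946195848/79934631117277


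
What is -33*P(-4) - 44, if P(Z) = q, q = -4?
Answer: 88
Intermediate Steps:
P(Z) = -4
-33*P(-4) - 44 = -33*(-4) - 44 = 132 - 44 = 88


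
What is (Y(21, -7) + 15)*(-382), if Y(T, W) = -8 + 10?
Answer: -6494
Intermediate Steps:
Y(T, W) = 2
(Y(21, -7) + 15)*(-382) = (2 + 15)*(-382) = 17*(-382) = -6494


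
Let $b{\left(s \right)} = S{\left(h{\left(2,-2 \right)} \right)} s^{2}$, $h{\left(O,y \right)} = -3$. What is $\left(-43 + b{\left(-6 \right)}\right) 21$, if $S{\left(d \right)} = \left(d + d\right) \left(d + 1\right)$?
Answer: $8169$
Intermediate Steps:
$S{\left(d \right)} = 2 d \left(1 + d\right)$
$b{\left(s \right)} = 12 s^{2}$ ($b{\left(s \right)} = 2 \left(-3\right) \left(1 - 3\right) s^{2} = 2 \left(-3\right) \left(-2\right) s^{2} = 12 s^{2}$)
$\left(-43 + b{\left(-6 \right)}\right) 21 = \left(-43 + 12 \left(-6\right)^{2}\right) 21 = \left(-43 + 12 \cdot 36\right) 21 = \left(-43 + 432\right) 21 = 389 \cdot 21 = 8169$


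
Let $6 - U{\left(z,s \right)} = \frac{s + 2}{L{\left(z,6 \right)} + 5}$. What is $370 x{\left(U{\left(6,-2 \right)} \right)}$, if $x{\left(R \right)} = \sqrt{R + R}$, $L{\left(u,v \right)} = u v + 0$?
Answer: $740 \sqrt{3} \approx 1281.7$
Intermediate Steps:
$L{\left(u,v \right)} = u v$
$U{\left(z,s \right)} = 6 - \frac{2 + s}{5 + 6 z}$ ($U{\left(z,s \right)} = 6 - \frac{s + 2}{z 6 + 5} = 6 - \frac{2 + s}{6 z + 5} = 6 - \frac{2 + s}{5 + 6 z}$)
$x{\left(R \right)} = \sqrt{2} \sqrt{R}$ ($x{\left(R \right)} = \sqrt{2 R} = \sqrt{2} \sqrt{R}$)
$370 x{\left(U{\left(6,-2 \right)} \right)} = 370 \sqrt{2} \sqrt{\frac{28 - -2 + 36 \cdot 6}{5 + 6 \cdot 6}} = 370 \sqrt{2} \sqrt{\frac{28 + 2 + 216}{5 + 36}} = 370 \sqrt{2} \sqrt{\frac{1}{41} \cdot 246} = 370 \sqrt{2} \sqrt{6} = 370 \cdot 2 \sqrt{3} = 740 \sqrt{3}$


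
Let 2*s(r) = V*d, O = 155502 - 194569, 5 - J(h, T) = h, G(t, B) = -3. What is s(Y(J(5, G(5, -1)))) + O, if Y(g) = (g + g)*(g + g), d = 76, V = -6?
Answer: -39295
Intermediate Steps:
J(h, T) = 5 - h
Y(g) = 4*g² (Y(g) = (2*g)*(2*g) = 4*g²)
O = -39067
s(r) = -228 (s(r) = (-6*76)/2 = (½)*(-456) = -228)
s(Y(J(5, G(5, -1)))) + O = -228 - 39067 = -39295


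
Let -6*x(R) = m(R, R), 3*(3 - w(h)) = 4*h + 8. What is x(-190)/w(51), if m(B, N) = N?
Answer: -95/203 ≈ -0.46798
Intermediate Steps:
w(h) = ⅓ - 4*h/3 (w(h) = 3 - (4*h + 8)/3 = 3 - (8 + 4*h)/3 = 3 + (-8/3 - 4*h/3) = ⅓ - 4*h/3)
x(R) = -R/6
x(-190)/w(51) = (-⅙*(-190))/(⅓ - 4/3*51) = 95/(3*(⅓ - 68)) = 95/(3*(-203/3)) = (95/3)*(-3/203) = -95/203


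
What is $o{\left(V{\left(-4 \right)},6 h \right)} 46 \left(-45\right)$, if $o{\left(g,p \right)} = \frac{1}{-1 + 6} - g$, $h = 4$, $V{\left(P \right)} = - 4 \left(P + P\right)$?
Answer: $65826$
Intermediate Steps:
$V{\left(P \right)} = - 8 P$ ($V{\left(P \right)} = - 4 \cdot 2 P = - 8 P$)
$o{\left(g,p \right)} = \frac{1}{5} - g$
$o{\left(V{\left(-4 \right)},6 h \right)} 46 \left(-45\right) = \left(\frac{1}{5} - \left(-8\right) \left(-4\right)\right) 46 \left(-45\right) = \left(\frac{1}{5} - 32\right) 46 \left(-45\right) = \left(- \frac{159}{5}\right) 46 \left(-45\right) = \left(- \frac{7314}{5}\right) \left(-45\right) = 65826$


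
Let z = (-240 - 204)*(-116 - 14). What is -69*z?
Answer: -3982680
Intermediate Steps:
z = 57720 (z = -444*(-130) = 57720)
-69*z = -69*57720 = -3982680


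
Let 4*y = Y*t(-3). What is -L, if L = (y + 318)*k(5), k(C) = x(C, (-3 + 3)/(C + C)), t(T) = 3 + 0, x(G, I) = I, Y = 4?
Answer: 0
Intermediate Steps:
t(T) = 3
k(C) = 0 (k(C) = (-3 + 3)/(C + C) = 0/((2*C)) = 0*(1/(2*C)) = 0)
y = 3 (y = (4*3)/4 = (1/4)*12 = 3)
L = 0 (L = (3 + 318)*0 = 321*0 = 0)
-L = -1*0 = 0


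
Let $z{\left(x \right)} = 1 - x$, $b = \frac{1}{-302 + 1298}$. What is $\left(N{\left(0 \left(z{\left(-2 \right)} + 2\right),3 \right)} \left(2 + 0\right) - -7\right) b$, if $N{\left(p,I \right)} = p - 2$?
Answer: $\frac{1}{332} \approx 0.003012$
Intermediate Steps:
$b = \frac{1}{996} \approx 0.001004$
$N{\left(p,I \right)} = -2 + p$
$\left(N{\left(0 \left(z{\left(-2 \right)} + 2\right),3 \right)} \left(2 + 0\right) - -7\right) b = \left(\left(-2 + 0 \left(\left(1 - -2\right) + 2\right)\right) \left(2 + 0\right) - -7\right) \frac{1}{996} = \left(\left(-2 + 0 \left(\left(1 + 2\right) + 2\right)\right) 2 + 7\right) \frac{1}{996} = \left(\left(-2 + 0 \left(3 + 2\right)\right) 2 + 7\right) \frac{1}{996} = \left(\left(-2 + 0 \cdot 5\right) 2 + 7\right) \frac{1}{996} = \left(\left(-2 + 0\right) 2 + 7\right) \frac{1}{996} = \left(\left(-2\right) 2 + 7\right) \frac{1}{996} = \left(-4 + 7\right) \frac{1}{996} = 3 \cdot \frac{1}{996} = \frac{1}{332}$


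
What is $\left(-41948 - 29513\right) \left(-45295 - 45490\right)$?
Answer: $6487586885$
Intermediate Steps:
$\left(-41948 - 29513\right) \left(-45295 - 45490\right) = \left(-71461\right) \left(-90785\right) = 6487586885$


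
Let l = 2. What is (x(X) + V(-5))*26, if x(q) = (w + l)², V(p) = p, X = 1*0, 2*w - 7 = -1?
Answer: 520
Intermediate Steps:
w = 3 (w = 7/2 + (½)*(-1) = 7/2 - ½ = 3)
X = 0
x(q) = 25 (x(q) = (3 + 2)² = 5² = 25)
(x(X) + V(-5))*26 = (25 - 5)*26 = 20*26 = 520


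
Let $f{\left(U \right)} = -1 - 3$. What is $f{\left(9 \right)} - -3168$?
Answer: $3164$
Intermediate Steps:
$f{\left(U \right)} = -4$ ($f{\left(U \right)} = -1 - 3 = -4$)
$f{\left(9 \right)} - -3168 = -4 - -3168 = -4 + 3168 = 3164$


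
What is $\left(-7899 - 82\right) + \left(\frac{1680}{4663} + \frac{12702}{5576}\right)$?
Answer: $- \frac{103722245011}{13000444} \approx -7978.4$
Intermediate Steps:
$\left(-7899 - 82\right) + \left(\frac{1680}{4663} + \frac{12702}{5576}\right) = -7981 + \left(1680 \cdot \frac{1}{4663} + 12702 \cdot \frac{1}{5576}\right) = -7981 + \left(\frac{1680}{4663} + \frac{6351}{2788}\right) = -7981 + \frac{34298553}{13000444} = - \frac{103722245011}{13000444}$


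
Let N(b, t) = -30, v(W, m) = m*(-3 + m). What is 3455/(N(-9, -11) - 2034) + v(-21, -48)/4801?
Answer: -11534783/9909264 ≈ -1.1640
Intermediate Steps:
3455/(N(-9, -11) - 2034) + v(-21, -48)/4801 = 3455/(-30 - 2034) - 48*(-3 - 48)/4801 = 3455/(-2064) - 48*(-51)*(1/4801) = 3455*(-1/2064) + 2448*(1/4801) = -3455/2064 + 2448/4801 = -11534783/9909264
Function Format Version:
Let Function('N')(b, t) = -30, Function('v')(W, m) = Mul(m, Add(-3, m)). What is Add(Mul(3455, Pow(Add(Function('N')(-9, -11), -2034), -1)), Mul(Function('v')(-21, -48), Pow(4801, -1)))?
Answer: Rational(-11534783, 9909264) ≈ -1.1640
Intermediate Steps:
Add(Mul(3455, Pow(Add(Function('N')(-9, -11), -2034), -1)), Mul(Function('v')(-21, -48), Pow(4801, -1))) = Add(Mul(3455, Pow(Add(-30, -2034), -1)), Mul(Mul(-48, Add(-3, -48)), Pow(4801, -1))) = Add(Mul(3455, Pow(-2064, -1)), Mul(Mul(-48, -51), Rational(1, 4801))) = Add(Mul(3455, Rational(-1, 2064)), Mul(2448, Rational(1, 4801))) = Add(Rational(-3455, 2064), Rational(2448, 4801)) = Rational(-11534783, 9909264)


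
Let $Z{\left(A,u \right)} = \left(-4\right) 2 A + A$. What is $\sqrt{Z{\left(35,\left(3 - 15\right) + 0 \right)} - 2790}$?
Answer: $i \sqrt{3035} \approx 55.091 i$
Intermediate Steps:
$Z{\left(A,u \right)} = - 7 A$ ($Z{\left(A,u \right)} = - 8 A + A = - 7 A$)
$\sqrt{Z{\left(35,\left(3 - 15\right) + 0 \right)} - 2790} = \sqrt{\left(-7\right) 35 - 2790} = \sqrt{-245 - 2790} = \sqrt{-3035} = i \sqrt{3035}$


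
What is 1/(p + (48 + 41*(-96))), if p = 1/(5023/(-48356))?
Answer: -5023/19577780 ≈ -0.00025657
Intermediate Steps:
p = -48356/5023 (p = 1/(5023*(-1/48356)) = 1/(-5023/48356) = -48356/5023 ≈ -9.6269)
1/(p + (48 + 41*(-96))) = 1/(-48356/5023 + (48 + 41*(-96))) = 1/(-48356/5023 + (48 - 3936)) = 1/(-48356/5023 - 3888) = 1/(-19577780/5023) = -5023/19577780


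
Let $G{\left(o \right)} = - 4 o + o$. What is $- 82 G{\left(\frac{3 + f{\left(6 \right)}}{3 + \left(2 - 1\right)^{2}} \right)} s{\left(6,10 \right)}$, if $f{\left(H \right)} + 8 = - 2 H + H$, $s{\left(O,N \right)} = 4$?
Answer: $-2706$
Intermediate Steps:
$f{\left(H \right)} = -8 - H$ ($f{\left(H \right)} = -8 + \left(- 2 H + H\right) = -8 - H$)
$G{\left(o \right)} = - 3 o$
$- 82 G{\left(\frac{3 + f{\left(6 \right)}}{3 + \left(2 - 1\right)^{2}} \right)} s{\left(6,10 \right)} = - 82 \left(- 3 \frac{3 - 14}{3 + \left(2 - 1\right)^{2}}\right) 4 = - 82 \left(- 3 \frac{3 - 14}{3 + 1^{2}}\right) 4 = - 82 \left(- 3 \frac{3 - 14}{3 + 1}\right) 4 = - 82 \left(- 3 \left(- \frac{11}{4}\right)\right) 4 = - 82 \left(- 3 \left(\left(-11\right) \frac{1}{4}\right)\right) 4 = - 82 \left(\left(-3\right) \left(- \frac{11}{4}\right)\right) 4 = \left(-82\right) \frac{33}{4} \cdot 4 = \left(- \frac{1353}{2}\right) 4 = -2706$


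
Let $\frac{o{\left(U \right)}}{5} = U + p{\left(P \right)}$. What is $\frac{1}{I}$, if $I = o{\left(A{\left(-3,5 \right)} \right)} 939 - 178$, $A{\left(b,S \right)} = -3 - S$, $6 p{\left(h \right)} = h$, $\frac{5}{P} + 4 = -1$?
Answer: $- \frac{2}{77041} \approx -2.596 \cdot 10^{-5}$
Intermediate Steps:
$P = -1$ ($P = \frac{5}{-4 - 1} = \frac{5}{-5} = 5 \left(- \frac{1}{5}\right) = -1$)
$p{\left(h \right)} = \frac{h}{6}$
$o{\left(U \right)} = - \frac{5}{6} + 5 U$ ($o{\left(U \right)} = 5 \left(U + \frac{1}{6} \left(-1\right)\right) = 5 \left(U - \frac{1}{6}\right) = 5 \left(- \frac{1}{6} + U\right) = - \frac{5}{6} + 5 U$)
$I = - \frac{77041}{2}$ ($I = \left(- \frac{5}{6} + 5 \left(-3 - 5\right)\right) 939 - 178 = \left(- \frac{5}{6} + 5 \left(-8\right)\right) 939 - 178 = \left(- \frac{5}{6} - 40\right) 939 - 178 = \left(- \frac{245}{6}\right) 939 - 178 = - \frac{76685}{2} - 178 = - \frac{77041}{2} \approx -38521.0$)
$\frac{1}{I} = \frac{1}{- \frac{77041}{2}} = - \frac{2}{77041}$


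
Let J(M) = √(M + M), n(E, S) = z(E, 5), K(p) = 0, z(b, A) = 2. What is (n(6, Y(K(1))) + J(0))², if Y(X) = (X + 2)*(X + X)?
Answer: 4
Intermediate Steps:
Y(X) = 2*X*(2 + X) (Y(X) = (2 + X)*(2*X) = 2*X*(2 + X))
n(E, S) = 2
J(M) = √2*√M (J(M) = √(2*M) = √2*√M)
(n(6, Y(K(1))) + J(0))² = (2 + √2*√0)² = (2 + √2*0)² = (2 + 0)² = 2² = 4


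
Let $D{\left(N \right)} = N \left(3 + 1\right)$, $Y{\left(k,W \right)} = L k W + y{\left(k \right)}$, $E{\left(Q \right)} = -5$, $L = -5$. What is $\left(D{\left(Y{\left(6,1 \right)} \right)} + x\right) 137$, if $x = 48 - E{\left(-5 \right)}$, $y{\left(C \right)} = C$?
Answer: $-5891$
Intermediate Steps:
$x = 53$ ($x = 48 - -5 = 48 + 5 = 53$)
$Y{\left(k,W \right)} = k - 5 W k$ ($Y{\left(k,W \right)} = - 5 k W + k = - 5 W k + k = k - 5 W k$)
$D{\left(N \right)} = 4 N$ ($D{\left(N \right)} = N 4 = 4 N$)
$\left(D{\left(Y{\left(6,1 \right)} \right)} + x\right) 137 = \left(4 \cdot 6 \left(1 - 5\right) + 53\right) 137 = \left(4 \cdot 6 \left(-4\right) + 53\right) 137 = \left(4 \left(-24\right) + 53\right) 137 = \left(-96 + 53\right) 137 = \left(-43\right) 137 = -5891$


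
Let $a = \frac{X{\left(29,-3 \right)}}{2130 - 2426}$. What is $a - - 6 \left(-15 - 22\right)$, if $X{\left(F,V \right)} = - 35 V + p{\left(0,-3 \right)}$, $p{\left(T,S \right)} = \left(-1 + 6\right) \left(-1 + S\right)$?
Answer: $- \frac{65797}{296} \approx -222.29$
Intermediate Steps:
$p{\left(T,S \right)} = -5 + 5 S$ ($p{\left(T,S \right)} = 5 \left(-1 + S\right) = -5 + 5 S$)
$X{\left(F,V \right)} = -20 - 35 V$ ($X{\left(F,V \right)} = - 35 V + \left(-5 + 5 \left(-3\right)\right) = - 35 V - 20 = -20 - 35 V$)
$a = - \frac{85}{296}$ ($a = \frac{-20 - -105}{2130 - 2426} = \frac{-20 + 105}{-296} = 85 \left(- \frac{1}{296}\right) = - \frac{85}{296} \approx -0.28716$)
$a - - 6 \left(-15 - 22\right) = - \frac{85}{296} - - 6 \left(-15 - 22\right) = - \frac{85}{296} - \left(-6\right) \left(-37\right) = - \frac{85}{296} - 222 = - \frac{65797}{296}$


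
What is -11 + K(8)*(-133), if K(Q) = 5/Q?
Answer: -753/8 ≈ -94.125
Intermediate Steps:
-11 + K(8)*(-133) = -11 + (5/8)*(-133) = -11 - 665/8 = -753/8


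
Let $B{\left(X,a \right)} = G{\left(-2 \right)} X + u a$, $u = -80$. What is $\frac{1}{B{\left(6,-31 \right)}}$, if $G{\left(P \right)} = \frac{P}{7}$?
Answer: $\frac{7}{17348} \approx 0.0004035$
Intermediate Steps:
$G{\left(P \right)} = \frac{P}{7}$ ($G{\left(P \right)} = P \frac{1}{7} = \frac{P}{7}$)
$B{\left(X,a \right)} = - 80 a - \frac{2 X}{7}$ ($B{\left(X,a \right)} = \frac{1}{7} \left(-2\right) X - 80 a = - \frac{2 X}{7} - 80 a = - 80 a - \frac{2 X}{7}$)
$\frac{1}{B{\left(6,-31 \right)}} = \frac{1}{\left(-80\right) \left(-31\right) - \frac{12}{7}} = \frac{1}{2480 - \frac{12}{7}} = \frac{1}{\frac{17348}{7}} = \frac{7}{17348}$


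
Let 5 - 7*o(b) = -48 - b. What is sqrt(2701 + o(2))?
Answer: sqrt(132734)/7 ≈ 52.047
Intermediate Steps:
o(b) = 53/7 + b/7 (o(b) = 5/7 - (-48 - b)/7 = 5/7 + (48/7 + b/7) = 53/7 + b/7)
sqrt(2701 + o(2)) = sqrt(2701 + (53/7 + (1/7)*2)) = sqrt(2701 + (53/7 + 2/7)) = sqrt(2701 + 55/7) = sqrt(18962/7) = sqrt(132734)/7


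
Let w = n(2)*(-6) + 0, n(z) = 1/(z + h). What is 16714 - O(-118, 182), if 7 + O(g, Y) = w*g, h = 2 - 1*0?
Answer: 16544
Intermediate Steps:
h = 2 (h = 2 + 0 = 2)
n(z) = 1/(2 + z) (n(z) = 1/(z + 2) = 1/(2 + z))
w = -3/2 (w = -6/(2 + 2) + 0 = -6/4 + 0 = (¼)*(-6) + 0 = -3/2 + 0 = -3/2 ≈ -1.5000)
O(g, Y) = -7 - 3*g/2
16714 - O(-118, 182) = 16714 - (-7 - 3/2*(-118)) = 16714 - (-7 + 177) = 16714 - 1*170 = 16714 - 170 = 16544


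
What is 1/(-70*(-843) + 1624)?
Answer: 1/60634 ≈ 1.6492e-5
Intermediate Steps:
1/(-70*(-843) + 1624) = 1/(59010 + 1624) = 1/60634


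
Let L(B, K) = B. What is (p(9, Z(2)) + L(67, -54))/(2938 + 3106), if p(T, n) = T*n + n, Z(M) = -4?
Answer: 27/6044 ≈ 0.0044672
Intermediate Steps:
p(T, n) = n + T*n
(p(9, Z(2)) + L(67, -54))/(2938 + 3106) = (-4*(1 + 9) + 67)/(2938 + 3106) = (-4*10 + 67)/6044 = (-40 + 67)*(1/6044) = 27*(1/6044) = 27/6044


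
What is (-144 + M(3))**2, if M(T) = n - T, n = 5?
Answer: 20164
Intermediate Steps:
M(T) = 5 - T
(-144 + M(3))**2 = (-144 + (5 - 1*3))**2 = (-144 + (5 - 3))**2 = (-144 + 2)**2 = (-142)**2 = 20164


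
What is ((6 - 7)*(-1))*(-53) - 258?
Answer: -311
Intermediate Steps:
((6 - 7)*(-1))*(-53) - 258 = -1*(-1)*(-53) - 258 = 1*(-53) - 258 = -53 - 258 = -311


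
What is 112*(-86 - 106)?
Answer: -21504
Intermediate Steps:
112*(-86 - 106) = 112*(-192) = -21504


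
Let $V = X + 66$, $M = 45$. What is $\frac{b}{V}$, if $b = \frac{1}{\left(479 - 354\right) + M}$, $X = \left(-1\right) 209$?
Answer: $- \frac{1}{24310} \approx -4.1135 \cdot 10^{-5}$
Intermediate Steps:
$X = -209$
$V = -143$ ($V = -209 + 66 = -143$)
$b = \frac{1}{170}$ ($b = \frac{1}{\left(479 - 354\right) + 45} = \frac{1}{125 + 45} = \frac{1}{170} \approx 0.0058824$)
$\frac{b}{V} = \frac{1}{170 \left(-143\right)} = \frac{1}{170} \left(- \frac{1}{143}\right) = - \frac{1}{24310}$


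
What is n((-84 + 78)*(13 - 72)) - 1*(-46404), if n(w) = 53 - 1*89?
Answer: 46368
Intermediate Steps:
n(w) = -36 (n(w) = 53 - 89 = -36)
n((-84 + 78)*(13 - 72)) - 1*(-46404) = -36 - 1*(-46404) = -36 + 46404 = 46368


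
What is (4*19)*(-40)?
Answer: -3040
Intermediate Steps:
(4*19)*(-40) = 76*(-40) = -3040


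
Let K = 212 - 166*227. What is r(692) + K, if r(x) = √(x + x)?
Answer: -37470 + 2*√346 ≈ -37433.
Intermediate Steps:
r(x) = √2*√x (r(x) = √(2*x) = √2*√x)
K = -37470 (K = 212 - 37682 = -37470)
r(692) + K = √2*√692 - 37470 = √2*(2*√173) - 37470 = 2*√346 - 37470 = -37470 + 2*√346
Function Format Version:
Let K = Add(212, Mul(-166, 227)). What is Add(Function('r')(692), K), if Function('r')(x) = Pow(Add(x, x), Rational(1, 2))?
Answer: Add(-37470, Mul(2, Pow(346, Rational(1, 2)))) ≈ -37433.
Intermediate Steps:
Function('r')(x) = Mul(Pow(2, Rational(1, 2)), Pow(x, Rational(1, 2))) (Function('r')(x) = Pow(Mul(2, x), Rational(1, 2)) = Mul(Pow(2, Rational(1, 2)), Pow(x, Rational(1, 2))))
K = -37470 (K = Add(212, -37682) = -37470)
Add(Function('r')(692), K) = Add(Mul(Pow(2, Rational(1, 2)), Pow(692, Rational(1, 2))), -37470) = Add(Mul(Pow(2, Rational(1, 2)), Mul(2, Pow(173, Rational(1, 2)))), -37470) = Add(Mul(2, Pow(346, Rational(1, 2))), -37470) = Add(-37470, Mul(2, Pow(346, Rational(1, 2))))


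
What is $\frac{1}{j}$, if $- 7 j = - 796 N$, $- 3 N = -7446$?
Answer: $\frac{7}{1975672} \approx 3.5431 \cdot 10^{-6}$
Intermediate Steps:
$N = 2482$ ($N = \left(- \frac{1}{3}\right) \left(-7446\right) = 2482$)
$j = \frac{1975672}{7}$ ($j = - \frac{\left(-796\right) 2482}{7} = \left(- \frac{1}{7}\right) \left(-1975672\right) = \frac{1975672}{7} \approx 2.8224 \cdot 10^{5}$)
$\frac{1}{j} = \frac{1}{\frac{1975672}{7}} = \frac{7}{1975672}$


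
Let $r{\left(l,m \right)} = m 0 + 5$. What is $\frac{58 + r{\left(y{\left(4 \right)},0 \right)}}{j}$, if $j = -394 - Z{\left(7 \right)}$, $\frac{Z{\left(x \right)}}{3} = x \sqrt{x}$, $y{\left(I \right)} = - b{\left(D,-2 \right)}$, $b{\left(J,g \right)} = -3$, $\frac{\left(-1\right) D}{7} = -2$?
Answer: $- \frac{24822}{152149} + \frac{1323 \sqrt{7}}{152149} \approx -0.14014$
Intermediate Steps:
$D = 14$ ($D = \left(-7\right) \left(-2\right) = 14$)
$y{\left(I \right)} = 3$ ($y{\left(I \right)} = \left(-1\right) \left(-3\right) = 3$)
$r{\left(l,m \right)} = 5$ ($r{\left(l,m \right)} = 0 + 5 = 5$)
$Z{\left(x \right)} = 3 x^{\frac{3}{2}}$ ($Z{\left(x \right)} = 3 x \sqrt{x} = 3 x^{\frac{3}{2}}$)
$j = -394 - 21 \sqrt{7}$ ($j = -394 - 3 \cdot 7^{\frac{3}{2}} = -394 - 3 \cdot 7 \sqrt{7} = -394 - 21 \sqrt{7} \approx -449.56$)
$\frac{58 + r{\left(y{\left(4 \right)},0 \right)}}{j} = \frac{58 + 5}{-394 - 21 \sqrt{7}} = \frac{63}{-394 - 21 \sqrt{7}}$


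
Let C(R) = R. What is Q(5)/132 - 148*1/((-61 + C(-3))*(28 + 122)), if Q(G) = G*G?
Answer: 5407/26400 ≈ 0.20481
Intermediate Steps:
Q(G) = G²
Q(5)/132 - 148*1/((-61 + C(-3))*(28 + 122)) = 5²/132 - 148*1/((-61 - 3)*(28 + 122)) = 25*(1/132) - 148/((-64*150)) = 25/132 - 148/(-9600) = 25/132 - 148*(-1/9600) = 25/132 + 37/2400 = 5407/26400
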